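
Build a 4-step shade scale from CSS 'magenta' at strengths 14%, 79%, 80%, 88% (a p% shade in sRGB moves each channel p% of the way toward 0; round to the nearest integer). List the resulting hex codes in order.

#db00db, #360036, #330033, #1f001f

CSS magenta is rgb(255, 0, 255).
14%: (255 − 35.7 = 219.3→219, 0→0, 255 − 35.7 = 219.3→219) → #db00db
79%: (255 − 201.45 = 53.55→54, 0→0, 255 − 201.45 = 53.55→54) → #360036
80%: (255 − 204 = 51→51, 0→0, 255 − 204 = 51→51) → #330033
88%: (255 − 224.4 = 30.6→31, 0→0, 255 − 224.4 = 30.6→31) → #1f001f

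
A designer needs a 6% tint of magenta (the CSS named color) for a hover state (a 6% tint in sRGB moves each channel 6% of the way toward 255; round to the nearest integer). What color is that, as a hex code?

CSS magenta is rgb(255, 0, 255).
Per channel, c → c + 0.06(255 − c):
  R: 255 + 0 = 255 → 255
  G: 0 + 0.06×(255−0) = 0 + 15.3 = 15.3 → 15
  B: 255 + 0.06×(255−255) = 255 + 0 = 255 → 255
rgb(255, 15, 255) = #ff0fff.

#ff0fff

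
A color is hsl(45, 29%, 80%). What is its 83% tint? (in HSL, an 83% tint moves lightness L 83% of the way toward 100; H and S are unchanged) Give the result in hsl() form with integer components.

L moves 83% from 80 toward 100: 80 + 16.6 = 96.6 → 97.
H and S are unchanged.

hsl(45, 29%, 97%)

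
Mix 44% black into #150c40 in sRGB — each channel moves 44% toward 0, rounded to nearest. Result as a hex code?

#150c40 is rgb(21, 12, 64).
A 44% shade moves each channel 44% toward 0:
  R: 21 + 0.44×(0−21) = 21 − 9.24 = 11.76 → 12
  G: 12 − 5.28 = 6.72 → 7
  B: 64 + 0.44×(0−64) = 64 − 28.16 = 35.84 → 36
rgb(12, 7, 36) = #0c0724.

#0c0724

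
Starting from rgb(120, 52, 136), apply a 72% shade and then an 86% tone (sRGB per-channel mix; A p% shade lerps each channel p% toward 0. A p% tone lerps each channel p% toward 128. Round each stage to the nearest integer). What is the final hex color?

#737073

Per channel, c → c + 0.72(0 − c):
  R: 120 − 86.4 = 33.6 → 34
  G: 52 − 37.44 = 14.56 → 15
  B: 136 − 97.92 = 38.08 → 38
After the shade: rgb(34, 15, 38) = #220f26.
Lerp each channel 86% toward 128:
  R: 34 + 80.84 = 114.84 → 115
  G: 15 + 0.86×(128−15) = 15 + 97.18 = 112.18 → 112
  B: 38 + 0.86×(128−38) = 38 + 77.4 = 115.4 → 115
rgb(115, 112, 115) = #737073.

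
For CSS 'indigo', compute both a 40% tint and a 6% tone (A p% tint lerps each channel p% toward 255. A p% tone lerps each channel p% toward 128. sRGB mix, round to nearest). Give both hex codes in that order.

CSS indigo is rgb(75, 0, 130).
40% tint:
  R: 75 + 0.4×(255−75) = 75 + 72 = 147 → 147
  G: 0 + 0.4×(255−0) = 0 + 102 = 102 → 102
  B: 130 + 0.4×(255−130) = 130 + 50 = 180 → 180
  → #9366B4
6% tone:
  R: 75 + 0.06×(128−75) = 75 + 3.18 = 78.18 → 78
  G: 0 + 7.68 = 7.68 → 8
  B: 130 − 0.12 = 129.88 → 130
  → #4E0882

#9366B4, #4E0882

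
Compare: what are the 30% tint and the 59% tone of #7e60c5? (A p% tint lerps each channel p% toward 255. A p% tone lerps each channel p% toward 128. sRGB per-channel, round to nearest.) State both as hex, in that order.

#a590d6, #7f739c

#7e60c5 is rgb(126, 96, 197).
30% tint:
  R: 126 + 0.3×(255−126) = 126 + 38.7 = 164.7 → 165
  G: 96 + 0.3×(255−96) = 96 + 47.7 = 143.7 → 144
  B: 197 + 17.4 = 214.4 → 214
  → #a590d6
59% tone:
  R: 126 + 0.59×(128−126) = 126 + 1.18 = 127.18 → 127
  G: 96 + 18.88 = 114.88 → 115
  B: 197 + 0.59×(128−197) = 197 − 40.71 = 156.29 → 156
  → #7f739c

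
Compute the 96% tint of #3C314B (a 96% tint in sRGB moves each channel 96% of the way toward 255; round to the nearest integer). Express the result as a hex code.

#3C314B is rgb(60, 49, 75).
Lerp each channel 96% toward 255:
  R: 60 + 0.96×(255−60) = 60 + 187.2 = 247.2 → 247
  G: 49 + 0.96×(255−49) = 49 + 197.76 = 246.76 → 247
  B: 75 + 0.96×(255−75) = 75 + 172.8 = 247.8 → 248
rgb(247, 247, 248) = #F7F7F8.

#F7F7F8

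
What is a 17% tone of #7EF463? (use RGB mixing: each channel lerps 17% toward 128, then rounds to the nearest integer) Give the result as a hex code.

#7EE068

#7EF463 is rgb(126, 244, 99).
Per channel, c → c + 0.17(128 − c):
  R: 126 + 0.17×(128−126) = 126 + 0.34 = 126.34 → 126
  G: 244 − 19.72 = 224.28 → 224
  B: 99 + 0.17×(128−99) = 99 + 4.93 = 103.93 → 104
rgb(126, 224, 104) = #7EE068.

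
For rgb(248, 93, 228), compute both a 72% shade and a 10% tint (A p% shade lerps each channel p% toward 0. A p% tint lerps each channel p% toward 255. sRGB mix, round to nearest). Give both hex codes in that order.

72% shade:
  R: 248 − 178.56 = 69.44 → 69
  G: 93 + 0.72×(0−93) = 93 − 66.96 = 26.04 → 26
  B: 228 + 0.72×(0−228) = 228 − 164.16 = 63.84 → 64
  → #451A40
10% tint:
  R: 248 + 0.7 = 248.7 → 249
  G: 93 + 0.1×(255−93) = 93 + 16.2 = 109.2 → 109
  B: 228 + 0.1×(255−228) = 228 + 2.7 = 230.7 → 231
  → #F96DE7

#451A40, #F96DE7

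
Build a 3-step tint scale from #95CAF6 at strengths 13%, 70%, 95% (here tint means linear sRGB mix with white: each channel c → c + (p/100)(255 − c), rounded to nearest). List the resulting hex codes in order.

#A3D1F7, #DFEFFC, #FAFCFF

#95CAF6 is rgb(149, 202, 246).
13%: (149 + 13.78 = 162.78→163, 202 + 6.89 = 208.89→209, 246 + 1.17 = 247.17→247) → #A3D1F7
70%: (149 + 74.2 = 223.2→223, 202 + 37.1 = 239.1→239, 246 + 6.3 = 252.3→252) → #DFEFFC
95%: (149 + 100.7 = 249.7→250, 202 + 50.35 = 252.35→252, 246 + 8.55 = 254.55→255) → #FAFCFF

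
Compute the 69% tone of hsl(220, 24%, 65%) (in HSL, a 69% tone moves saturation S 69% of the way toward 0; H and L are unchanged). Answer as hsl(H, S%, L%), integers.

hsl(220, 7%, 65%)

S moves 69% from 24 toward 0: 24 − 16.56 = 7.44 → 7.
H and L are unchanged.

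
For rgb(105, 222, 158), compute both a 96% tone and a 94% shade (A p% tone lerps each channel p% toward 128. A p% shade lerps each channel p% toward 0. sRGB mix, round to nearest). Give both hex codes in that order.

#7f8481, #060d09

96% tone:
  R: 105 + 0.96×(128−105) = 105 + 22.08 = 127.08 → 127
  G: 222 − 90.24 = 131.76 → 132
  B: 158 + 0.96×(128−158) = 158 − 28.8 = 129.2 → 129
  → #7f8481
94% shade:
  R: 105 + 0.94×(0−105) = 105 − 98.7 = 6.3 → 6
  G: 222 − 208.68 = 13.32 → 13
  B: 158 − 148.52 = 9.48 → 9
  → #060d09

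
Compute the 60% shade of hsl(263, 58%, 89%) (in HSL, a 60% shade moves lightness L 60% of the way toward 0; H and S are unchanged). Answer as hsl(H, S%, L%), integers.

L moves 60% from 89 toward 0: 89 − 53.4 = 35.6 → 36.
H and S are unchanged.

hsl(263, 58%, 36%)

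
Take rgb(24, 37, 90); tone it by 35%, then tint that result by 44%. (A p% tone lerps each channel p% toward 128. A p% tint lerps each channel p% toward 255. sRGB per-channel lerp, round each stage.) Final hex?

#9297aa

Lerp each channel 35% toward 128:
  R: 24 + 0.35×(128−24) = 24 + 36.4 = 60.4 → 60
  G: 37 + 0.35×(128−37) = 37 + 31.85 = 68.85 → 69
  B: 90 + 13.3 = 103.3 → 103
After the tone: rgb(60, 69, 103) = #3c4567.
A 44% tint moves each channel 44% toward 255:
  R: 60 + 0.44×(255−60) = 60 + 85.8 = 145.8 → 146
  G: 69 + 0.44×(255−69) = 69 + 81.84 = 150.84 → 151
  B: 103 + 66.88 = 169.88 → 170
rgb(146, 151, 170) = #9297aa.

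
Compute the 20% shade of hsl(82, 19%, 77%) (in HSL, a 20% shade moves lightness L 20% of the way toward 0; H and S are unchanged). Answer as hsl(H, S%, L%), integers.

hsl(82, 19%, 62%)

L moves 20% from 77 toward 0: 77 − 15.4 = 61.6 → 62.
H and S are unchanged.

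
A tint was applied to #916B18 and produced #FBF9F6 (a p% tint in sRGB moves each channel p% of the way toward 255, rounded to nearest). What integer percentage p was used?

#916B18 is rgb(145, 107, 24); #FBF9F6 is rgb(251, 249, 246).
On the B channel (widest range): 246 ≈ 24 + (p/100)(255 − 24), so p ≈ 100×(246 − 24)/(255 − 24) = 22200/231 = 96.10.
p = 96 reproduces all three channels after rounding.

96%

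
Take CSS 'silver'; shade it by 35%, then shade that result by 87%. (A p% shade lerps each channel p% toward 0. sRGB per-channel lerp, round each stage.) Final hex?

#101010

CSS silver is rgb(192, 192, 192).
Per channel, c → c + 0.35(0 − c):
  R: 192 + 0.35×(0−192) = 192 − 67.2 = 124.8 → 125
  G: 192 + 0.35×(0−192) = 192 − 67.2 = 124.8 → 125
  B: 192 + 0.35×(0−192) = 192 − 67.2 = 124.8 → 125
After the shade: rgb(125, 125, 125) = #7d7d7d.
An 87% shade moves each channel 87% toward 0:
  R: 125 − 108.75 = 16.25 → 16
  G: 125 − 108.75 = 16.25 → 16
  B: 125 + 0.87×(0−125) = 125 − 108.75 = 16.25 → 16
rgb(16, 16, 16) = #101010.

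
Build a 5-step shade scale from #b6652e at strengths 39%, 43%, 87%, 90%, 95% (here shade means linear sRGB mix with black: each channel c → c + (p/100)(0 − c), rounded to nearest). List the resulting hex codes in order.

#b6652e is rgb(182, 101, 46).
39%: (182 − 70.98 = 111.02→111, 101 − 39.39 = 61.61→62, 46 − 17.94 = 28.06→28) → #6f3e1c
43%: (182 − 78.26 = 103.74→104, 101 − 43.43 = 57.57→58, 46 − 19.78 = 26.22→26) → #683a1a
87%: (182 − 158.34 = 23.66→24, 101 − 87.87 = 13.13→13, 46 − 40.02 = 5.98→6) → #180d06
90%: (182 − 163.8 = 18.2→18, 101 − 90.9 = 10.1→10, 46 − 41.4 = 4.6→5) → #120a05
95%: (182 − 172.9 = 9.1→9, 101 − 95.95 = 5.05→5, 46 − 43.7 = 2.3→2) → #090502

#6f3e1c, #683a1a, #180d06, #120a05, #090502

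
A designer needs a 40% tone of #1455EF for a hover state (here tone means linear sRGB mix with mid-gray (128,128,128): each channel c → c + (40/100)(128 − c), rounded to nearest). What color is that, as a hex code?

#3F66C3

#1455EF is rgb(20, 85, 239).
Per channel, c → c + 0.4(128 − c):
  R: 20 + 43.2 = 63.2 → 63
  G: 85 + 17.2 = 102.2 → 102
  B: 239 + 0.4×(128−239) = 239 − 44.4 = 194.6 → 195
rgb(63, 102, 195) = #3F66C3.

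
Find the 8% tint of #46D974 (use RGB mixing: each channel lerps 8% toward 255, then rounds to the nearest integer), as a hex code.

#55DC7F

#46D974 is rgb(70, 217, 116).
Per channel, c → c + 0.08(255 − c):
  R: 70 + 14.8 = 84.8 → 85
  G: 217 + 0.08×(255−217) = 217 + 3.04 = 220.04 → 220
  B: 116 + 11.12 = 127.12 → 127
rgb(85, 220, 127) = #55DC7F.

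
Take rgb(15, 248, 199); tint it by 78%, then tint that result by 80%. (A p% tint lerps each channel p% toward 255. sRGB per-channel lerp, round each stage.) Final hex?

Per channel, c → c + 0.78(255 − c):
  R: 15 + 187.2 = 202.2 → 202
  G: 248 + 5.46 = 253.46 → 253
  B: 199 + 0.78×(255−199) = 199 + 43.68 = 242.68 → 243
After the tint: rgb(202, 253, 243) = #cafdf3.
Per channel, c → c + 0.8(255 − c):
  R: 202 + 0.8×(255−202) = 202 + 42.4 = 244.4 → 244
  G: 253 + 1.6 = 254.6 → 255
  B: 243 + 9.6 = 252.6 → 253
rgb(244, 255, 253) = #f4fffd.

#f4fffd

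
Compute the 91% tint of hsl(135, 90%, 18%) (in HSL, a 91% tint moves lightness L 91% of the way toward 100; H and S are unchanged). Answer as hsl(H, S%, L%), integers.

hsl(135, 90%, 93%)

L moves 91% from 18 toward 100: 18 + 74.62 = 92.62 → 93.
H and S are unchanged.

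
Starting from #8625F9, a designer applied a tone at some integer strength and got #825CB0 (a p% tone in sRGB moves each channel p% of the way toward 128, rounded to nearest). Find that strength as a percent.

#8625F9 is rgb(134, 37, 249); #825CB0 is rgb(130, 92, 176).
On the B channel (widest range): 176 ≈ 249 + (p/100)(128 − 249), so p ≈ 100×(176 − 249)/(128 − 249) = -7300/-121 = 60.33.
p = 60 reproduces all three channels after rounding.

60%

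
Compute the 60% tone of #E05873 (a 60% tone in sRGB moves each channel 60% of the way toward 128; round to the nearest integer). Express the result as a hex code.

#A6707B

#E05873 is rgb(224, 88, 115).
A 60% tone moves each channel 60% toward 128:
  R: 224 + 0.6×(128−224) = 224 − 57.6 = 166.4 → 166
  G: 88 + 24 = 112 → 112
  B: 115 + 0.6×(128−115) = 115 + 7.8 = 122.8 → 123
rgb(166, 112, 123) = #A6707B.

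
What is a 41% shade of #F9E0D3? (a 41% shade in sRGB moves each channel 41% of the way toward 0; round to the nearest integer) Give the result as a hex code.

#93847C

#F9E0D3 is rgb(249, 224, 211).
Lerp each channel 41% toward 0:
  R: 249 + 0.41×(0−249) = 249 − 102.09 = 146.91 → 147
  G: 224 + 0.41×(0−224) = 224 − 91.84 = 132.16 → 132
  B: 211 − 86.51 = 124.49 → 124
rgb(147, 132, 124) = #93847C.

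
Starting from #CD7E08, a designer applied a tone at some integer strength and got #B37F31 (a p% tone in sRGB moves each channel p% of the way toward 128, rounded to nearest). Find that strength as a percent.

#CD7E08 is rgb(205, 126, 8); #B37F31 is rgb(179, 127, 49).
On the B channel (widest range): 49 ≈ 8 + (p/100)(128 − 8), so p ≈ 100×(49 − 8)/(128 − 8) = 4100/120 = 34.17.
p = 34 reproduces all three channels after rounding.

34%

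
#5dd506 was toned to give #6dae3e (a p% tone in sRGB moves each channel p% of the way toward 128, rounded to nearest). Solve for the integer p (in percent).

46%

#5dd506 is rgb(93, 213, 6); #6dae3e is rgb(109, 174, 62).
On the B channel (widest range): 62 ≈ 6 + (p/100)(128 − 6), so p ≈ 100×(62 − 6)/(128 − 6) = 5600/122 = 45.90.
p = 46 reproduces all three channels after rounding.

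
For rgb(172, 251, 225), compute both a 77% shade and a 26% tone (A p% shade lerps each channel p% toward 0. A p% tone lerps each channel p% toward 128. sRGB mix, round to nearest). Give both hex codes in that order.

77% shade:
  R: 172 + 0.77×(0−172) = 172 − 132.44 = 39.56 → 40
  G: 251 − 193.27 = 57.73 → 58
  B: 225 + 0.77×(0−225) = 225 − 173.25 = 51.75 → 52
  → #283A34
26% tone:
  R: 172 + 0.26×(128−172) = 172 − 11.44 = 160.56 → 161
  G: 251 − 31.98 = 219.02 → 219
  B: 225 + 0.26×(128−225) = 225 − 25.22 = 199.78 → 200
  → #A1DBC8

#283A34, #A1DBC8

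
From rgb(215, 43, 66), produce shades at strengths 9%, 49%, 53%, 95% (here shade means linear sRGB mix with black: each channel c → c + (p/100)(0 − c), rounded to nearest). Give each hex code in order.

#C4273C, #6E1622, #65141F, #0B0203

9%: (215 − 19.35 = 195.65→196, 43 − 3.87 = 39.13→39, 66 − 5.94 = 60.06→60) → #C4273C
49%: (215 − 105.35 = 109.65→110, 43 − 21.07 = 21.93→22, 66 − 32.34 = 33.66→34) → #6E1622
53%: (215 − 113.95 = 101.05→101, 43 − 22.79 = 20.21→20, 66 − 34.98 = 31.02→31) → #65141F
95%: (215 − 204.25 = 10.75→11, 43 − 40.85 = 2.15→2, 66 − 62.7 = 3.3→3) → #0B0203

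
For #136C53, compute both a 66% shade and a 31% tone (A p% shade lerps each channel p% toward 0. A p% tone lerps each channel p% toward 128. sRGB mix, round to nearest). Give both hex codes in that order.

#136C53 is rgb(19, 108, 83).
66% shade:
  R: 19 − 12.54 = 6.46 → 6
  G: 108 − 71.28 = 36.72 → 37
  B: 83 + 0.66×(0−83) = 83 − 54.78 = 28.22 → 28
  → #06251C
31% tone:
  R: 19 + 33.79 = 52.79 → 53
  G: 108 + 0.31×(128−108) = 108 + 6.2 = 114.2 → 114
  B: 83 + 0.31×(128−83) = 83 + 13.95 = 96.95 → 97
  → #357261

#06251C, #357261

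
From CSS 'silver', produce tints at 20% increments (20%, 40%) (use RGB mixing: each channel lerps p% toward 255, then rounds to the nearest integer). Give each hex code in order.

#cdcdcd, #d9d9d9

CSS silver is rgb(192, 192, 192).
20%: (192 + 12.6 = 204.6→205, 192 + 12.6 = 204.6→205, 192 + 12.6 = 204.6→205) → #cdcdcd
40%: (192 + 25.2 = 217.2→217, 192 + 25.2 = 217.2→217, 192 + 25.2 = 217.2→217) → #d9d9d9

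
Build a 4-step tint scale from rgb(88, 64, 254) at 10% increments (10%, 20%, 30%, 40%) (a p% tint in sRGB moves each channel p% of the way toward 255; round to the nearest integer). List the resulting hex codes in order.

10%: (88 + 16.7 = 104.7→105, 64 + 19.1 = 83.1→83, 254→254) → #6953fe
20%: (88 + 33.4 = 121.4→121, 64 + 38.2 = 102.2→102, 254→254) → #7966fe
30%: (88 + 50.1 = 138.1→138, 64 + 57.3 = 121.3→121, 254→254) → #8a79fe
40%: (88 + 66.8 = 154.8→155, 64 + 76.4 = 140.4→140, 254→254) → #9b8cfe

#6953fe, #7966fe, #8a79fe, #9b8cfe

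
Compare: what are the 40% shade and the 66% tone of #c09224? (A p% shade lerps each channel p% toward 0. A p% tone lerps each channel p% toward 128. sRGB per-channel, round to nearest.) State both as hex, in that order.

#735816, #968661

#c09224 is rgb(192, 146, 36).
40% shade:
  R: 192 − 76.8 = 115.2 → 115
  G: 146 + 0.4×(0−146) = 146 − 58.4 = 87.6 → 88
  B: 36 + 0.4×(0−36) = 36 − 14.4 = 21.6 → 22
  → #735816
66% tone:
  R: 192 + 0.66×(128−192) = 192 − 42.24 = 149.76 → 150
  G: 146 − 11.88 = 134.12 → 134
  B: 36 + 60.72 = 96.72 → 97
  → #968661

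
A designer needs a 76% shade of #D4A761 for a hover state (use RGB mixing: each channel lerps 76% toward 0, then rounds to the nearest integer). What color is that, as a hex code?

#D4A761 is rgb(212, 167, 97).
Lerp each channel 76% toward 0:
  R: 212 + 0.76×(0−212) = 212 − 161.12 = 50.88 → 51
  G: 167 + 0.76×(0−167) = 167 − 126.92 = 40.08 → 40
  B: 97 + 0.76×(0−97) = 97 − 73.72 = 23.28 → 23
rgb(51, 40, 23) = #332817.

#332817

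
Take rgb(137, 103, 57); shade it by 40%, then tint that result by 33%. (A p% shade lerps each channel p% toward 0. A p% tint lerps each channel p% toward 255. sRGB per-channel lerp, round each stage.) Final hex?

Lerp each channel 40% toward 0:
  R: 137 − 54.8 = 82.2 → 82
  G: 103 + 0.4×(0−103) = 103 − 41.2 = 61.8 → 62
  B: 57 + 0.4×(0−57) = 57 − 22.8 = 34.2 → 34
After the shade: rgb(82, 62, 34) = #523e22.
Per channel, c → c + 0.33(255 − c):
  R: 82 + 57.09 = 139.09 → 139
  G: 62 + 0.33×(255−62) = 62 + 63.69 = 125.69 → 126
  B: 34 + 72.93 = 106.93 → 107
rgb(139, 126, 107) = #8b7e6b.

#8b7e6b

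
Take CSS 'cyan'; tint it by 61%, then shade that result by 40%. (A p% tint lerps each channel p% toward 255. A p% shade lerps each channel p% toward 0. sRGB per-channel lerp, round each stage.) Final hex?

#5e9999

CSS cyan is rgb(0, 255, 255).
Lerp each channel 61% toward 255:
  R: 0 + 155.55 = 155.55 → 156
  G: 255 + 0.61×(255−255) = 255 + 0 = 255 → 255
  B: 255 + 0 = 255 → 255
After the tint: rgb(156, 255, 255) = #9cffff.
A 40% shade moves each channel 40% toward 0:
  R: 156 + 0.4×(0−156) = 156 − 62.4 = 93.6 → 94
  G: 255 − 102 = 153 → 153
  B: 255 + 0.4×(0−255) = 255 − 102 = 153 → 153
rgb(94, 153, 153) = #5e9999.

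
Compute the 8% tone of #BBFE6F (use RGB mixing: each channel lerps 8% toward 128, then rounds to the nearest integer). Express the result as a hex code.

#BBFE6F is rgb(187, 254, 111).
An 8% tone moves each channel 8% toward 128:
  R: 187 + 0.08×(128−187) = 187 − 4.72 = 182.28 → 182
  G: 254 + 0.08×(128−254) = 254 − 10.08 = 243.92 → 244
  B: 111 + 0.08×(128−111) = 111 + 1.36 = 112.36 → 112
rgb(182, 244, 112) = #B6F470.

#B6F470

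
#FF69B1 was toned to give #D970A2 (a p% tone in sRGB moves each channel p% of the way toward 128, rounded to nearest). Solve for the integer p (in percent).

#FF69B1 is rgb(255, 105, 177); #D970A2 is rgb(217, 112, 162).
On the R channel (widest range): 217 ≈ 255 + (p/100)(128 − 255), so p ≈ 100×(217 − 255)/(128 − 255) = -3800/-127 = 29.92.
p = 30 reproduces all three channels after rounding.

30%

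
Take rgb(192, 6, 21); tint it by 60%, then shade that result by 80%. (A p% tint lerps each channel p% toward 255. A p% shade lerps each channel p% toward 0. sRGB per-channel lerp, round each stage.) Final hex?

Lerp each channel 60% toward 255:
  R: 192 + 0.6×(255−192) = 192 + 37.8 = 229.8 → 230
  G: 6 + 0.6×(255−6) = 6 + 149.4 = 155.4 → 155
  B: 21 + 0.6×(255−21) = 21 + 140.4 = 161.4 → 161
After the tint: rgb(230, 155, 161) = #E69BA1.
An 80% shade moves each channel 80% toward 0:
  R: 230 + 0.8×(0−230) = 230 − 184 = 46 → 46
  G: 155 − 124 = 31 → 31
  B: 161 + 0.8×(0−161) = 161 − 128.8 = 32.2 → 32
rgb(46, 31, 32) = #2E1F20.

#2E1F20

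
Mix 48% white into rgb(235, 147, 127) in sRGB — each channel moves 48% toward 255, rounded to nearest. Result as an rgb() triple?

A 48% tint moves each channel 48% toward 255:
  R: 235 + 9.6 = 244.6 → 245
  G: 147 + 51.84 = 198.84 → 199
  B: 127 + 0.48×(255−127) = 127 + 61.44 = 188.44 → 188

rgb(245, 199, 188)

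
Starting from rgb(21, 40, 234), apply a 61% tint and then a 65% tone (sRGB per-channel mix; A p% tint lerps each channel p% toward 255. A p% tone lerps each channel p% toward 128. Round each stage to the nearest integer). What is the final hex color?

#8D8FAA

A 61% tint moves each channel 61% toward 255:
  R: 21 + 0.61×(255−21) = 21 + 142.74 = 163.74 → 164
  G: 40 + 131.15 = 171.15 → 171
  B: 234 + 0.61×(255−234) = 234 + 12.81 = 246.81 → 247
After the tint: rgb(164, 171, 247) = #A4ABF7.
A 65% tone moves each channel 65% toward 128:
  R: 164 − 23.4 = 140.6 → 141
  G: 171 + 0.65×(128−171) = 171 − 27.95 = 143.05 → 143
  B: 247 + 0.65×(128−247) = 247 − 77.35 = 169.65 → 170
rgb(141, 143, 170) = #8D8FAA.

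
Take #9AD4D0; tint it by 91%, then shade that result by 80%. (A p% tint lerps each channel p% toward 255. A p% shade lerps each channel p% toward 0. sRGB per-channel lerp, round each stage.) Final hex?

#313232

#9AD4D0 is rgb(154, 212, 208).
Per channel, c → c + 0.91(255 − c):
  R: 154 + 91.91 = 245.91 → 246
  G: 212 + 39.13 = 251.13 → 251
  B: 208 + 42.77 = 250.77 → 251
After the tint: rgb(246, 251, 251) = #F6FBFB.
An 80% shade moves each channel 80% toward 0:
  R: 246 + 0.8×(0−246) = 246 − 196.8 = 49.2 → 49
  G: 251 + 0.8×(0−251) = 251 − 200.8 = 50.2 → 50
  B: 251 + 0.8×(0−251) = 251 − 200.8 = 50.2 → 50
rgb(49, 50, 50) = #313232.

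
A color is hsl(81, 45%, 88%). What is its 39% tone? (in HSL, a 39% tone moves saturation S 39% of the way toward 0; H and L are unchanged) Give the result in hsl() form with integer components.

hsl(81, 27%, 88%)

S moves 39% from 45 toward 0: 45 − 17.55 = 27.45 → 27.
H and L are unchanged.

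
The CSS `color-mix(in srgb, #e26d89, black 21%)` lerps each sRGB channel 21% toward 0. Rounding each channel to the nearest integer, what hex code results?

#b3566c

#e26d89 is rgb(226, 109, 137).
A 21% shade moves each channel 21% toward 0:
  R: 226 + 0.21×(0−226) = 226 − 47.46 = 178.54 → 179
  G: 109 + 0.21×(0−109) = 109 − 22.89 = 86.11 → 86
  B: 137 + 0.21×(0−137) = 137 − 28.77 = 108.23 → 108
rgb(179, 86, 108) = #b3566c.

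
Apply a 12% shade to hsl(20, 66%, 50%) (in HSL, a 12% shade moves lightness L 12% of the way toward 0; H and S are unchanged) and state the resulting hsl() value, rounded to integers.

hsl(20, 66%, 44%)

L moves 12% from 50 toward 0: 50 − 6 = 44 → 44.
H and S are unchanged.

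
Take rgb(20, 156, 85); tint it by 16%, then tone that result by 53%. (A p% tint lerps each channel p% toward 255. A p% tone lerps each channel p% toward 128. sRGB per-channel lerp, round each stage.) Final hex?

#5f9578

Lerp each channel 16% toward 255:
  R: 20 + 37.6 = 57.6 → 58
  G: 156 + 15.84 = 171.84 → 172
  B: 85 + 27.2 = 112.2 → 112
After the tint: rgb(58, 172, 112) = #3aac70.
A 53% tone moves each channel 53% toward 128:
  R: 58 + 37.1 = 95.1 → 95
  G: 172 + 0.53×(128−172) = 172 − 23.32 = 148.68 → 149
  B: 112 + 0.53×(128−112) = 112 + 8.48 = 120.48 → 120
rgb(95, 149, 120) = #5f9578.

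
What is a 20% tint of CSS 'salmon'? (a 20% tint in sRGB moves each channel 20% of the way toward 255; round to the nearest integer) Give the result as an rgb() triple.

CSS salmon is rgb(250, 128, 114).
Per channel, c → c + 0.2(255 − c):
  R: 250 + 0.2×(255−250) = 250 + 1 = 251 → 251
  G: 128 + 25.4 = 153.4 → 153
  B: 114 + 28.2 = 142.2 → 142

rgb(251, 153, 142)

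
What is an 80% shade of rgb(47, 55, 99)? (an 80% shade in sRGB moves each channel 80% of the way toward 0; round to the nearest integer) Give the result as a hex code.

#090B14

An 80% shade moves each channel 80% toward 0:
  R: 47 + 0.8×(0−47) = 47 − 37.6 = 9.4 → 9
  G: 55 − 44 = 11 → 11
  B: 99 − 79.2 = 19.8 → 20
rgb(9, 11, 20) = #090B14.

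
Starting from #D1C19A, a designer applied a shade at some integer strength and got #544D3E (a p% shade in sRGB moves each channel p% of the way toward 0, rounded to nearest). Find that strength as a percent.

60%

#D1C19A is rgb(209, 193, 154); #544D3E is rgb(84, 77, 62).
On the R channel (widest range): 84 ≈ 209 + (p/100)(0 − 209), so p ≈ 100×(84 − 209)/(0 − 209) = -12500/-209 = 59.81.
p = 60 reproduces all three channels after rounding.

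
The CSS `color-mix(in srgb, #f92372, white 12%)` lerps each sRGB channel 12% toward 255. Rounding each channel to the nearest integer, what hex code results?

#fa3d83

#f92372 is rgb(249, 35, 114).
Per channel, c → c + 0.12(255 − c):
  R: 249 + 0.12×(255−249) = 249 + 0.72 = 249.72 → 250
  G: 35 + 0.12×(255−35) = 35 + 26.4 = 61.4 → 61
  B: 114 + 16.92 = 130.92 → 131
rgb(250, 61, 131) = #fa3d83.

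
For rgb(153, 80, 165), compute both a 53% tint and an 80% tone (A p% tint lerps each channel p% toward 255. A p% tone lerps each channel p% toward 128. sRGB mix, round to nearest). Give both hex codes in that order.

#CFADD5, #857687

53% tint:
  R: 153 + 0.53×(255−153) = 153 + 54.06 = 207.06 → 207
  G: 80 + 92.75 = 172.75 → 173
  B: 165 + 0.53×(255−165) = 165 + 47.7 = 212.7 → 213
  → #CFADD5
80% tone:
  R: 153 + 0.8×(128−153) = 153 − 20 = 133 → 133
  G: 80 + 38.4 = 118.4 → 118
  B: 165 − 29.6 = 135.4 → 135
  → #857687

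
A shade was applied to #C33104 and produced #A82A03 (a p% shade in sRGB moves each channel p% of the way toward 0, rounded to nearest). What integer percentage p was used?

#C33104 is rgb(195, 49, 4); #A82A03 is rgb(168, 42, 3).
On the R channel (widest range): 168 ≈ 195 + (p/100)(0 − 195), so p ≈ 100×(168 − 195)/(0 − 195) = -2700/-195 = 13.85.
p = 14 reproduces all three channels after rounding.

14%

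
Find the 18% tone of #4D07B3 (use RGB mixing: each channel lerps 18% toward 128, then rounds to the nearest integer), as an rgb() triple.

#4D07B3 is rgb(77, 7, 179).
Lerp each channel 18% toward 128:
  R: 77 + 0.18×(128−77) = 77 + 9.18 = 86.18 → 86
  G: 7 + 21.78 = 28.78 → 29
  B: 179 + 0.18×(128−179) = 179 − 9.18 = 169.82 → 170

rgb(86, 29, 170)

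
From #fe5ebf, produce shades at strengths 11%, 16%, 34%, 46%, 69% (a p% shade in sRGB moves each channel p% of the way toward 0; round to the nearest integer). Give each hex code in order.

#e254aa, #d54fa0, #a83e7e, #893367, #4f1d3b

#fe5ebf is rgb(254, 94, 191).
11%: (254 − 27.94 = 226.06→226, 94 − 10.34 = 83.66→84, 191 − 21.01 = 169.99→170) → #e254aa
16%: (254 − 40.64 = 213.36→213, 94 − 15.04 = 78.96→79, 191 − 30.56 = 160.44→160) → #d54fa0
34%: (254 − 86.36 = 167.64→168, 94 − 31.96 = 62.04→62, 191 − 64.94 = 126.06→126) → #a83e7e
46%: (254 − 116.84 = 137.16→137, 94 − 43.24 = 50.76→51, 191 − 87.86 = 103.14→103) → #893367
69%: (254 − 175.26 = 78.74→79, 94 − 64.86 = 29.14→29, 191 − 131.79 = 59.21→59) → #4f1d3b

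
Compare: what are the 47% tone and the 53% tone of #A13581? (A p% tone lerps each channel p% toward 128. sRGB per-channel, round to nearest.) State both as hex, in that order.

#A13581 is rgb(161, 53, 129).
47% tone:
  R: 161 + 0.47×(128−161) = 161 − 15.51 = 145.49 → 145
  G: 53 + 0.47×(128−53) = 53 + 35.25 = 88.25 → 88
  B: 129 + 0.47×(128−129) = 129 − 0.47 = 128.53 → 129
  → #915881
53% tone:
  R: 161 − 17.49 = 143.51 → 144
  G: 53 + 39.75 = 92.75 → 93
  B: 129 + 0.53×(128−129) = 129 − 0.53 = 128.47 → 128
  → #905D80

#915881, #905D80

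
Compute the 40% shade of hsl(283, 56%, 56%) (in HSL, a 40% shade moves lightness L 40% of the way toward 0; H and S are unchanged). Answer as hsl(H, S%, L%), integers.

L moves 40% from 56 toward 0: 56 − 22.4 = 33.6 → 34.
H and S are unchanged.

hsl(283, 56%, 34%)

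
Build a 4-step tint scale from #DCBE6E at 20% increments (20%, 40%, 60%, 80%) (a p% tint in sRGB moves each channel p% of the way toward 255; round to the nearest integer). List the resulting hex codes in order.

#DCBE6E is rgb(220, 190, 110).
20%: (220 + 7 = 227→227, 190 + 13 = 203→203, 110 + 29 = 139→139) → #E3CB8B
40%: (220 + 14 = 234→234, 190 + 26 = 216→216, 110 + 58 = 168→168) → #EAD8A8
60%: (220 + 21 = 241→241, 190 + 39 = 229→229, 110 + 87 = 197→197) → #F1E5C5
80%: (220 + 28 = 248→248, 190 + 52 = 242→242, 110 + 116 = 226→226) → #F8F2E2

#E3CB8B, #EAD8A8, #F1E5C5, #F8F2E2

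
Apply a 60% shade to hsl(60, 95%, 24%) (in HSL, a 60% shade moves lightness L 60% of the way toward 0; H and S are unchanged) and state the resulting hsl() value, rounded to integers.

hsl(60, 95%, 10%)

L moves 60% from 24 toward 0: 24 − 14.4 = 9.6 → 10.
H and S are unchanged.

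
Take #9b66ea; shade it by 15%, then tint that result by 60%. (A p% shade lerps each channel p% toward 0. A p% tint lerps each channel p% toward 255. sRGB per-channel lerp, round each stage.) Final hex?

#9b66ea is rgb(155, 102, 234).
Lerp each channel 15% toward 0:
  R: 155 + 0.15×(0−155) = 155 − 23.25 = 131.75 → 132
  G: 102 − 15.3 = 86.7 → 87
  B: 234 + 0.15×(0−234) = 234 − 35.1 = 198.9 → 199
After the shade: rgb(132, 87, 199) = #8457c7.
Per channel, c → c + 0.6(255 − c):
  R: 132 + 0.6×(255−132) = 132 + 73.8 = 205.8 → 206
  G: 87 + 100.8 = 187.8 → 188
  B: 199 + 33.6 = 232.6 → 233
rgb(206, 188, 233) = #cebce9.

#cebce9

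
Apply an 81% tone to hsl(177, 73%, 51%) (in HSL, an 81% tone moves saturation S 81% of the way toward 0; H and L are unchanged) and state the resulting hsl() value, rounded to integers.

hsl(177, 14%, 51%)

S moves 81% from 73 toward 0: 73 − 59.13 = 13.87 → 14.
H and L are unchanged.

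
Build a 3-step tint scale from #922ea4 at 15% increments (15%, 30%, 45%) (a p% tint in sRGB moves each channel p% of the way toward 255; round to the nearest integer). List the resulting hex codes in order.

#922ea4 is rgb(146, 46, 164).
15%: (146 + 16.35 = 162.35→162, 46 + 31.35 = 77.35→77, 164 + 13.65 = 177.65→178) → #a24db2
30%: (146 + 32.7 = 178.7→179, 46 + 62.7 = 108.7→109, 164 + 27.3 = 191.3→191) → #b36dbf
45%: (146 + 49.05 = 195.05→195, 46 + 94.05 = 140.05→140, 164 + 40.95 = 204.95→205) → #c38ccd

#a24db2, #b36dbf, #c38ccd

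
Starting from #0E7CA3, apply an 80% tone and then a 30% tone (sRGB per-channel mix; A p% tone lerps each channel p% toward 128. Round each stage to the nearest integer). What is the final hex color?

#0E7CA3 is rgb(14, 124, 163).
Per channel, c → c + 0.8(128 − c):
  R: 14 + 0.8×(128−14) = 14 + 91.2 = 105.2 → 105
  G: 124 + 3.2 = 127.2 → 127
  B: 163 − 28 = 135 → 135
After the tone: rgb(105, 127, 135) = #697F87.
A 30% tone moves each channel 30% toward 128:
  R: 105 + 0.3×(128−105) = 105 + 6.9 = 111.9 → 112
  G: 127 + 0.3×(128−127) = 127 + 0.3 = 127.3 → 127
  B: 135 + 0.3×(128−135) = 135 − 2.1 = 132.9 → 133
rgb(112, 127, 133) = #707F85.

#707F85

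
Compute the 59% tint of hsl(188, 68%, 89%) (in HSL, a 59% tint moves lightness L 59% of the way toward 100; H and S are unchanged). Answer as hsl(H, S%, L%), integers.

hsl(188, 68%, 95%)

L moves 59% from 89 toward 100: 89 + 6.49 = 95.49 → 95.
H and S are unchanged.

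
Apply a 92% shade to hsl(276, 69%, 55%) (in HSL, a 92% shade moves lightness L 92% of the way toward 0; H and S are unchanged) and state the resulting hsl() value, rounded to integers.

L moves 92% from 55 toward 0: 55 − 50.6 = 4.4 → 4.
H and S are unchanged.

hsl(276, 69%, 4%)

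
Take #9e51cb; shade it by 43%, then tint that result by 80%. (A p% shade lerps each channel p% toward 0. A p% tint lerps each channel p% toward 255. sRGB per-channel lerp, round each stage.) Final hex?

#9e51cb is rgb(158, 81, 203).
Lerp each channel 43% toward 0:
  R: 158 + 0.43×(0−158) = 158 − 67.94 = 90.06 → 90
  G: 81 − 34.83 = 46.17 → 46
  B: 203 − 87.29 = 115.71 → 116
After the shade: rgb(90, 46, 116) = #5a2e74.
Lerp each channel 80% toward 255:
  R: 90 + 0.8×(255−90) = 90 + 132 = 222 → 222
  G: 46 + 167.2 = 213.2 → 213
  B: 116 + 0.8×(255−116) = 116 + 111.2 = 227.2 → 227
rgb(222, 213, 227) = #ded5e3.

#ded5e3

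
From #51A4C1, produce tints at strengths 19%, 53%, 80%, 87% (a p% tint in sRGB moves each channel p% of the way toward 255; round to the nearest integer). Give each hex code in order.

#72B5CD, #ADD4E2, #DCEDF3, #E8F3F7

#51A4C1 is rgb(81, 164, 193).
19%: (81 + 33.06 = 114.06→114, 164 + 17.29 = 181.29→181, 193 + 11.78 = 204.78→205) → #72B5CD
53%: (81 + 92.22 = 173.22→173, 164 + 48.23 = 212.23→212, 193 + 32.86 = 225.86→226) → #ADD4E2
80%: (81 + 139.2 = 220.2→220, 164 + 72.8 = 236.8→237, 193 + 49.6 = 242.6→243) → #DCEDF3
87%: (81 + 151.38 = 232.38→232, 164 + 79.17 = 243.17→243, 193 + 53.94 = 246.94→247) → #E8F3F7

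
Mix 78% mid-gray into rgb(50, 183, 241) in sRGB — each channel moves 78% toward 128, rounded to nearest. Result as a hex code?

#6f8c99

Lerp each channel 78% toward 128:
  R: 50 + 60.84 = 110.84 → 111
  G: 183 − 42.9 = 140.1 → 140
  B: 241 + 0.78×(128−241) = 241 − 88.14 = 152.86 → 153
rgb(111, 140, 153) = #6f8c99.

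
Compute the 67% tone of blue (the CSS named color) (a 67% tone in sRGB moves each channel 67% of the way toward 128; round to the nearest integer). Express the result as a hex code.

#5656aa

CSS blue is rgb(0, 0, 255).
Per channel, c → c + 0.67(128 − c):
  R: 0 + 0.67×(128−0) = 0 + 85.76 = 85.76 → 86
  G: 0 + 0.67×(128−0) = 0 + 85.76 = 85.76 → 86
  B: 255 − 85.09 = 169.91 → 170
rgb(86, 86, 170) = #5656aa.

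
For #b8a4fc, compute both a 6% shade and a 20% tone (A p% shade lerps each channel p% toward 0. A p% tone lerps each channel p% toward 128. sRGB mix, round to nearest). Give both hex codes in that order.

#ad9aed, #ad9de3

#b8a4fc is rgb(184, 164, 252).
6% shade:
  R: 184 + 0.06×(0−184) = 184 − 11.04 = 172.96 → 173
  G: 164 − 9.84 = 154.16 → 154
  B: 252 + 0.06×(0−252) = 252 − 15.12 = 236.88 → 237
  → #ad9aed
20% tone:
  R: 184 + 0.2×(128−184) = 184 − 11.2 = 172.8 → 173
  G: 164 + 0.2×(128−164) = 164 − 7.2 = 156.8 → 157
  B: 252 + 0.2×(128−252) = 252 − 24.8 = 227.2 → 227
  → #ad9de3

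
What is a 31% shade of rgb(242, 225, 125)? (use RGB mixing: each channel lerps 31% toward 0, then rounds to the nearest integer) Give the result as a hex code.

#A79B56

Lerp each channel 31% toward 0:
  R: 242 − 75.02 = 166.98 → 167
  G: 225 − 69.75 = 155.25 → 155
  B: 125 + 0.31×(0−125) = 125 − 38.75 = 86.25 → 86
rgb(167, 155, 86) = #A79B56.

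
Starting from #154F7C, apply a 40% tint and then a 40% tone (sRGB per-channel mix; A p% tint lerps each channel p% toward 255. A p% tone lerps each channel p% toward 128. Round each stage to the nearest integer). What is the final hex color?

#154F7C is rgb(21, 79, 124).
Per channel, c → c + 0.4(255 − c):
  R: 21 + 0.4×(255−21) = 21 + 93.6 = 114.6 → 115
  G: 79 + 0.4×(255−79) = 79 + 70.4 = 149.4 → 149
  B: 124 + 0.4×(255−124) = 124 + 52.4 = 176.4 → 176
After the tint: rgb(115, 149, 176) = #7395B0.
Lerp each channel 40% toward 128:
  R: 115 + 5.2 = 120.2 → 120
  G: 149 + 0.4×(128−149) = 149 − 8.4 = 140.6 → 141
  B: 176 + 0.4×(128−176) = 176 − 19.2 = 156.8 → 157
rgb(120, 141, 157) = #788D9D.

#788D9D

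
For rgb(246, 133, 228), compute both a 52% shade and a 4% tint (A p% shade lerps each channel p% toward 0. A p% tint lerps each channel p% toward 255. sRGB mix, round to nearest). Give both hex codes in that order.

#76406d, #f68ae5

52% shade:
  R: 246 + 0.52×(0−246) = 246 − 127.92 = 118.08 → 118
  G: 133 − 69.16 = 63.84 → 64
  B: 228 + 0.52×(0−228) = 228 − 118.56 = 109.44 → 109
  → #76406d
4% tint:
  R: 246 + 0.04×(255−246) = 246 + 0.36 = 246.36 → 246
  G: 133 + 0.04×(255−133) = 133 + 4.88 = 137.88 → 138
  B: 228 + 1.08 = 229.08 → 229
  → #f68ae5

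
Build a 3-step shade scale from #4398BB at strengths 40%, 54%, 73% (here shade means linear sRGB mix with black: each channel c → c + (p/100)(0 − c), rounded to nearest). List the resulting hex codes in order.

#4398BB is rgb(67, 152, 187).
40%: (67 − 26.8 = 40.2→40, 152 − 60.8 = 91.2→91, 187 − 74.8 = 112.2→112) → #285B70
54%: (67 − 36.18 = 30.82→31, 152 − 82.08 = 69.92→70, 187 − 100.98 = 86.02→86) → #1F4656
73%: (67 − 48.91 = 18.09→18, 152 − 110.96 = 41.04→41, 187 − 136.51 = 50.49→50) → #122932

#285B70, #1F4656, #122932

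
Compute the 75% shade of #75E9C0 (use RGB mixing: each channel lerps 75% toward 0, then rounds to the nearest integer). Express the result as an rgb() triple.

#75E9C0 is rgb(117, 233, 192).
Per channel, c → c + 0.75(0 − c):
  R: 117 + 0.75×(0−117) = 117 − 87.75 = 29.25 → 29
  G: 233 + 0.75×(0−233) = 233 − 174.75 = 58.25 → 58
  B: 192 + 0.75×(0−192) = 192 − 144 = 48 → 48

rgb(29, 58, 48)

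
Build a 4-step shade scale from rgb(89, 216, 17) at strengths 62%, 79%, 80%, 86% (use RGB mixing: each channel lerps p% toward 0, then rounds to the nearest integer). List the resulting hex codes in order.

62%: (89 − 55.18 = 33.82→34, 216 − 133.92 = 82.08→82, 17 − 10.54 = 6.46→6) → #225206
79%: (89 − 70.31 = 18.69→19, 216 − 170.64 = 45.36→45, 17 − 13.43 = 3.57→4) → #132d04
80%: (89 − 71.2 = 17.8→18, 216 − 172.8 = 43.2→43, 17 − 13.6 = 3.4→3) → #122b03
86%: (89 − 76.54 = 12.46→12, 216 − 185.76 = 30.24→30, 17 − 14.62 = 2.38→2) → #0c1e02

#225206, #132d04, #122b03, #0c1e02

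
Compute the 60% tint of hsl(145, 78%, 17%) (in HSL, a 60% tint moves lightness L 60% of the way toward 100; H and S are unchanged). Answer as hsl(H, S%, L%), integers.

hsl(145, 78%, 67%)

L moves 60% from 17 toward 100: 17 + 49.8 = 66.8 → 67.
H and S are unchanged.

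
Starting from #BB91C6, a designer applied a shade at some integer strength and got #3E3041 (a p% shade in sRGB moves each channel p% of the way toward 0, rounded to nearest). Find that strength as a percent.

#BB91C6 is rgb(187, 145, 198); #3E3041 is rgb(62, 48, 65).
On the B channel (widest range): 65 ≈ 198 + (p/100)(0 − 198), so p ≈ 100×(65 − 198)/(0 − 198) = -13300/-198 = 67.17.
p = 67 reproduces all three channels after rounding.

67%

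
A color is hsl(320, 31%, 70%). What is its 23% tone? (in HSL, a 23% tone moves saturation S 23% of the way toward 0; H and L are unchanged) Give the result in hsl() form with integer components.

S moves 23% from 31 toward 0: 31 − 7.13 = 23.87 → 24.
H and L are unchanged.

hsl(320, 24%, 70%)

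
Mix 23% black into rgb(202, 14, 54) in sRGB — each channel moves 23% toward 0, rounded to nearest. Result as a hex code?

Per channel, c → c + 0.23(0 − c):
  R: 202 + 0.23×(0−202) = 202 − 46.46 = 155.54 → 156
  G: 14 − 3.22 = 10.78 → 11
  B: 54 + 0.23×(0−54) = 54 − 12.42 = 41.58 → 42
rgb(156, 11, 42) = #9C0B2A.

#9C0B2A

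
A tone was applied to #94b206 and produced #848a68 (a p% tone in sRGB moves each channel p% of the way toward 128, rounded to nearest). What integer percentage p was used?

80%

#94b206 is rgb(148, 178, 6); #848a68 is rgb(132, 138, 104).
On the B channel (widest range): 104 ≈ 6 + (p/100)(128 − 6), so p ≈ 100×(104 − 6)/(128 − 6) = 9800/122 = 80.33.
p = 80 reproduces all three channels after rounding.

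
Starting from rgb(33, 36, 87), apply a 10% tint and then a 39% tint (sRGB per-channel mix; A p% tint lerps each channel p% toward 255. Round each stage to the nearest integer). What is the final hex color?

#8587A3

Lerp each channel 10% toward 255:
  R: 33 + 22.2 = 55.2 → 55
  G: 36 + 21.9 = 57.9 → 58
  B: 87 + 0.1×(255−87) = 87 + 16.8 = 103.8 → 104
After the tint: rgb(55, 58, 104) = #373A68.
Per channel, c → c + 0.39(255 − c):
  R: 55 + 78 = 133 → 133
  G: 58 + 0.39×(255−58) = 58 + 76.83 = 134.83 → 135
  B: 104 + 58.89 = 162.89 → 163
rgb(133, 135, 163) = #8587A3.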